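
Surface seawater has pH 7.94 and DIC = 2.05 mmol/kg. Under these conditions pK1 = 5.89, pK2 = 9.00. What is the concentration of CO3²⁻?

[CO3²⁻] = 0.163 mmol/kg

α₂ = 1 / (1 + [H⁺]/K2 + [H⁺]²/(K1K2)) = 1 / (1 + 10^+1.06 + 10^-0.99)
   = 1 / (1 + 11.482 + 0.10233) = 1/12.584 = 0.07947
[CO3²⁻] = α₂ × DIC = 0.07947 × 2.05 = 0.163 mmol/kg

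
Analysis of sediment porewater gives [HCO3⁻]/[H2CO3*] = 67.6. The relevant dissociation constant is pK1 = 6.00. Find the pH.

From K1 = [H⁺][HCO3⁻]/[H2CO3*]:  pH = pK1 + log₁₀([HCO3⁻]/[H2CO3*])
log₁₀(67.6) = +1.830
pH = 6.00 + (+1.830) = 7.83

pH = 7.83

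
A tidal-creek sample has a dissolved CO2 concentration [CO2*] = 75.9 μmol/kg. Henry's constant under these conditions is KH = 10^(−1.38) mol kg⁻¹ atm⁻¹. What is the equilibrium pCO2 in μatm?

KH = 10^(−1.38) = 4.169×10^-2 mol kg⁻¹ atm⁻¹
pCO2 = [CO2*]/KH = 75.9×10^-6 / 4.169×10^-2 = 1.82×10^-3 atm = 1820 μatm

pCO2 = 1820 μatm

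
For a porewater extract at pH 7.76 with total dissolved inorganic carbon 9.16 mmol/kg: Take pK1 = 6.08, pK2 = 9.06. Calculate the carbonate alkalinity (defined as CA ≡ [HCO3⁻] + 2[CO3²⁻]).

CA = 9.41 mmol/kg

CA = [HCO3⁻] + 2[CO3²⁻] = (α₁ + 2α₂)·DIC
At pH 7.76: [H⁺]/K1 = 10^-1.68 = 0.020893, K2/[H⁺] = 10^-1.30 = 0.050119
α₁ = 1/(1 + 0.020893 + 0.050119) = 1/1.0710 = 0.9337; α₂ = α₁·K2/[H⁺] = 0.04680
α₁ + 2α₂ = 1.0273
CA = 1.0273 × 9.16 = 9.41 mmol/kg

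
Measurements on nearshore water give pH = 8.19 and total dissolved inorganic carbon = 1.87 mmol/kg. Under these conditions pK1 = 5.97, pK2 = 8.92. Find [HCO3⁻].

[HCO3⁻] = 1.57 mmol/kg

α₁ = 1 / (1 + [H⁺]/K1 + K2/[H⁺]) = 1 / (1 + 10^-2.22 + 10^-0.73)
   = 1 / (1 + 0.0060256 + 0.18621) = 1/1.1922 = 0.8388
[HCO3⁻] = α₁ × DIC = 0.8388 × 1.87 = 1.57 mmol/kg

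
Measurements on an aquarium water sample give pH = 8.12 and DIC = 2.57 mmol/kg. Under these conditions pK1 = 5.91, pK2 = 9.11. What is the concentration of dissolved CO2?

α₀ = 1 / (1 + K1/[H⁺] + K1K2/[H⁺]²) = 1 / (1 + 10^+2.21 + 10^+1.22)
   = 1 / (1 + 162.18 + 16.596) = 1/179.78 = 0.005562
[CO2*] = α₀ × DIC = 0.005562 × 2.57 = 0.0143 mmol/kg = 14.3 μmol/kg

[CO2*] = 14.3 μmol/kg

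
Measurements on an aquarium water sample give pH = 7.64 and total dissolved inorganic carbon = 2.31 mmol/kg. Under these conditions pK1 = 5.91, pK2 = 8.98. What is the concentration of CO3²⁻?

α₂ = 1 / (1 + [H⁺]/K2 + [H⁺]²/(K1K2)) = 1 / (1 + 10^+1.34 + 10^-0.39)
   = 1 / (1 + 21.878 + 0.40738) = 1/23.285 = 0.04295
[CO3²⁻] = α₂ × DIC = 0.04295 × 2.31 = 0.0992 mmol/kg

[CO3²⁻] = 0.0992 mmol/kg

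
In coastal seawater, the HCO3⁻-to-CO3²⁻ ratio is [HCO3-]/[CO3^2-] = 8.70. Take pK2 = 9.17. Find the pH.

pH = 8.23

From K2 = [H⁺][CO3^2-]/[HCO3-]:  pH = pK2 − log₁₀([HCO3-]/[CO3^2-])
log₁₀(8.70) = +0.940
pH = 9.17 − (+0.940) = 8.23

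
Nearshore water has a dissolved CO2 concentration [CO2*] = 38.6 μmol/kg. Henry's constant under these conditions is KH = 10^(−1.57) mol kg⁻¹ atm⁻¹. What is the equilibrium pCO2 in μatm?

pCO2 = 1430 μatm

KH = 10^(−1.57) = 2.692×10^-2 mol kg⁻¹ atm⁻¹
pCO2 = [CO2*]/KH = 38.6×10^-6 / 2.692×10^-2 = 1.43×10^-3 atm = 1430 μatm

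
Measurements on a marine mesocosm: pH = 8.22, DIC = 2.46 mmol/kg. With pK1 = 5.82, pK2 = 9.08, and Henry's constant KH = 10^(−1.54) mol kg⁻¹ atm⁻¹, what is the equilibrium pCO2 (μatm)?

pCO2 = 297 μatm

α₀ = 1 / (1 + K1/[H⁺] + K1K2/[H⁺]²) = 1 / (1 + 10^+2.40 + 10^+1.54)
   = 1 / (1 + 251.19 + 34.674) = 1/286.86 = 0.003486
[CO2*] = α₀ × DIC = 0.003486 × 2.46 = 0.008576 mmol/kg = 8.576 μmol/kg
pCO2 = [CO2*]/KH = 8.576×10^-6 / 2.884×10^-2 = 297 μatm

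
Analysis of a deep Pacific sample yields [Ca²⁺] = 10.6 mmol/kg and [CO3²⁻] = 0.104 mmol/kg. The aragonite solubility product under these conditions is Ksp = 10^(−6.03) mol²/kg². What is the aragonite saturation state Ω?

Ksp = 10^(−6.03) = 9.333×10^-7
Ω = [Ca²⁺][CO3²⁻]/Ksp = (10.6×10^-3)(0.104×10^-3) / 9.333×10^-7 = 1.18

Ω = 1.18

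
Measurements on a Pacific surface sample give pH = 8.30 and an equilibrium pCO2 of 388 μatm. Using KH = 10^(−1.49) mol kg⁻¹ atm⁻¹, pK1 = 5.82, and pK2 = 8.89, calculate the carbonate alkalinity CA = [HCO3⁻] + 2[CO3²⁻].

CA = 5.74 mmol/kg

[CO2*] = KH · pCO2 = 10^(−1.49) × 388×10^-6 = 1.256×10^-5 mol/kg
α₀ = 1/(1 + K1/[H⁺] + K1K2/[H⁺]²) = 1/(1 + 10^+2.48 + 10^+1.89) = 0.002627
DIC = [CO2*]/α₀ = 1.256×10^-5 / 0.002627 = 4.779 mmol/kg
CA = (α₁ + 2α₂)·DIC = (0.7934 + 2×0.2039) × 4.779 = 5.74 mmol/kg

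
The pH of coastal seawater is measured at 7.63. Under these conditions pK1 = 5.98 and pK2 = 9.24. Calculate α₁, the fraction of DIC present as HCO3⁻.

α₁ = 0.955

α₁ = 1 / (1 + [H⁺]/K1 + K2/[H⁺]) = 1 / (1 + 10^-1.65 + 10^-1.61)
   = 1 / (1 + 0.022387 + 0.024547) = 1/1.0469 = 0.9552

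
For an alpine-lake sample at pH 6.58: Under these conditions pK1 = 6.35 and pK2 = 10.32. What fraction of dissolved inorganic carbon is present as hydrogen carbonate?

α₁ = 1 / (1 + [H⁺]/K1 + K2/[H⁺]) = 1 / (1 + 10^-0.23 + 10^-3.74)
   = 1 / (1 + 0.58884 + 0.00018197) = 1/1.5890 = 0.6293

α₁ = 0.629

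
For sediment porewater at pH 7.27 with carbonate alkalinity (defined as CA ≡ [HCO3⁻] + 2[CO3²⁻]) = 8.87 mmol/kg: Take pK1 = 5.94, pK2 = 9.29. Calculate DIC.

CA = [HCO3⁻] + 2[CO3²⁻] = (α₁ + 2α₂)·DIC
At pH 7.27: [H⁺]/K1 = 10^-1.33 = 0.046774, K2/[H⁺] = 10^-2.02 = 0.0095499
α₁ = 1/(1 + 0.046774 + 0.0095499) = 1/1.0563 = 0.9467; α₂ = α₁·K2/[H⁺] = 0.009041
α₁ + 2α₂ = 0.9648
DIC = CA / (α₁ + 2α₂) = 8.87 / 0.9648 = 9.19 mmol/kg

DIC = 9.19 mmol/kg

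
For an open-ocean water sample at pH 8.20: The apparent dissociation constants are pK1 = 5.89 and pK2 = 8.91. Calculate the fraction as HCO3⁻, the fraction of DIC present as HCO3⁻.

α₁ = 1 / (1 + [H⁺]/K1 + K2/[H⁺]) = 1 / (1 + 10^-2.31 + 10^-0.71)
   = 1 / (1 + 0.0048978 + 0.19498) = 1/1.1999 = 0.8334

α₁ = 0.833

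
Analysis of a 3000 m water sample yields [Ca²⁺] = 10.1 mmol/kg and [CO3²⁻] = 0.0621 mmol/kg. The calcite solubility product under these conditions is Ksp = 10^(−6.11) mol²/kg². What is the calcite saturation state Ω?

Ksp = 10^(−6.11) = 7.762×10^-7
Ω = [Ca²⁺][CO3²⁻]/Ksp = (10.1×10^-3)(0.0621×10^-3) / 7.762×10^-7 = 0.808

Ω = 0.808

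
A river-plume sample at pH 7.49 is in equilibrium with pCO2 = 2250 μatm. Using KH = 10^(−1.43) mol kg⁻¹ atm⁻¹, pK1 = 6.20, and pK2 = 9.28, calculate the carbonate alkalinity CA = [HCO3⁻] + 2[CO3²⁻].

[CO2*] = KH · pCO2 = 10^(−1.43) × 2250×10^-6 = 8.360×10^-5 mol/kg
α₀ = 1/(1 + K1/[H⁺] + K1K2/[H⁺]²) = 1/(1 + 10^+1.29 + 10^-0.50) = 0.04804
DIC = [CO2*]/α₀ = 8.360×10^-5 / 0.04804 = 1.740 mmol/kg
CA = (α₁ + 2α₂)·DIC = (0.9368 + 2×0.01519) × 1.740 = 1.68 mmol/kg

CA = 1.68 mmol/kg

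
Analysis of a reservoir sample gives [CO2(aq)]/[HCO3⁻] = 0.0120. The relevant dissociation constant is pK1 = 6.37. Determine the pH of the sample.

From K1 = [H⁺][HCO3⁻]/[CO2(aq)]:  pH = pK1 − log₁₀([CO2(aq)]/[HCO3⁻])
log₁₀(0.0120) = -1.921
pH = 6.37 − (-1.921) = 8.29

pH = 8.29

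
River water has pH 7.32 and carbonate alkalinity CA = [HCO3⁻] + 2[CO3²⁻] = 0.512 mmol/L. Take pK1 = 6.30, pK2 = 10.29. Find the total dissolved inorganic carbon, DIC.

CA = [HCO3⁻] + 2[CO3²⁻] = (α₁ + 2α₂)·DIC
At pH 7.32: [H⁺]/K1 = 10^-1.02 = 0.095499, K2/[H⁺] = 10^-2.97 = 0.0010715
α₁ = 1/(1 + 0.095499 + 0.0010715) = 1/1.0966 = 0.9119; α₂ = α₁·K2/[H⁺] = 0.0009772
α₁ + 2α₂ = 0.9139
DIC = CA / (α₁ + 2α₂) = 0.512 / 0.9139 = 0.560 mmol/L

DIC = 0.560 mmol/L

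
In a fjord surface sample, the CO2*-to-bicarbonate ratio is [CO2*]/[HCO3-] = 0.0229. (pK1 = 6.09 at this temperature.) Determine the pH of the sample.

From K1 = [H⁺][HCO3-]/[CO2*]:  pH = pK1 − log₁₀([CO2*]/[HCO3-])
log₁₀(0.0229) = -1.640
pH = 6.09 − (-1.640) = 7.73

pH = 7.73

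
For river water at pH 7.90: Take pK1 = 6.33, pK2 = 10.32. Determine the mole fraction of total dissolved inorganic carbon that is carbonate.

α₂ = 0.00369

α₂ = 1 / (1 + [H⁺]/K2 + [H⁺]²/(K1K2)) = 1 / (1 + 10^+2.42 + 10^+0.85)
   = 1 / (1 + 263.03 + 7.0795) = 1/271.11 = 0.003689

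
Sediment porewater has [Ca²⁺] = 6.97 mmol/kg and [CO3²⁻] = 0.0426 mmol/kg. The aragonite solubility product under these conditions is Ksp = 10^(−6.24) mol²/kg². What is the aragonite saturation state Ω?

Ω = 0.516

Ksp = 10^(−6.24) = 5.754×10^-7
Ω = [Ca²⁺][CO3²⁻]/Ksp = (6.97×10^-3)(0.0426×10^-3) / 5.754×10^-7 = 0.516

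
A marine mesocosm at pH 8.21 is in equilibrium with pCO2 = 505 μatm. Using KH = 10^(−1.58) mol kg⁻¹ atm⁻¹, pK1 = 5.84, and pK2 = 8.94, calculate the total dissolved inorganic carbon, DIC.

[CO2*] = KH · pCO2 = 10^(−1.58) × 505×10^-6 = 1.328×10^-5 mol/kg
α₀ = 1/(1 + K1/[H⁺] + K1K2/[H⁺]²) = 1/(1 + 10^+2.37 + 10^+1.64) = 0.003583
DIC = [CO2*]/α₀ = 1.328×10^-5 / 0.003583 = 3.71 mmol/kg

DIC = 3.71 mmol/kg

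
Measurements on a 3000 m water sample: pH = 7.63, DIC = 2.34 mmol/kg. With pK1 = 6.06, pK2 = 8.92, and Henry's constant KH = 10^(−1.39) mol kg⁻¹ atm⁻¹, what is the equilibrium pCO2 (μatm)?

pCO2 = 1430 μatm

α₀ = 1 / (1 + K1/[H⁺] + K1K2/[H⁺]²) = 1 / (1 + 10^+1.57 + 10^+0.28)
   = 1 / (1 + 37.154 + 1.9055) = 1/40.059 = 0.02496
[CO2*] = α₀ × DIC = 0.02496 × 2.34 = 0.05841 mmol/kg
pCO2 = [CO2*]/KH = 5.841×10^-5 / 4.074×10^-2 = 1430 μatm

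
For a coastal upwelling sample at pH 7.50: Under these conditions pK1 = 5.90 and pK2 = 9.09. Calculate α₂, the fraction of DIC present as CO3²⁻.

α₂ = 1 / (1 + [H⁺]/K2 + [H⁺]²/(K1K2)) = 1 / (1 + 10^+1.59 + 10^-0.01)
   = 1 / (1 + 38.905 + 0.97724) = 1/40.882 = 0.02446

α₂ = 0.0245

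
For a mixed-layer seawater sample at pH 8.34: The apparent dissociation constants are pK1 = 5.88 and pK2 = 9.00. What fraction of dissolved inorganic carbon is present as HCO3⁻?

α₁ = 1 / (1 + [H⁺]/K1 + K2/[H⁺]) = 1 / (1 + 10^-2.46 + 10^-0.66)
   = 1 / (1 + 0.0034674 + 0.21878) = 1/1.2222 = 0.8182

α₁ = 0.818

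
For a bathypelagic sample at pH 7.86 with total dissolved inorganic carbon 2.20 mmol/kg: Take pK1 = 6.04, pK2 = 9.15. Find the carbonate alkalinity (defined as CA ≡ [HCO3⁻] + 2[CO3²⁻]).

CA = 2.27 mmol/kg

CA = [HCO3⁻] + 2[CO3²⁻] = (α₁ + 2α₂)·DIC
At pH 7.86: [H⁺]/K1 = 10^-1.82 = 0.015136, K2/[H⁺] = 10^-1.29 = 0.051286
α₁ = 1/(1 + 0.015136 + 0.051286) = 1/1.0664 = 0.9377; α₂ = α₁·K2/[H⁺] = 0.04809
α₁ + 2α₂ = 1.0339
CA = 1.0339 × 2.20 = 2.27 mmol/kg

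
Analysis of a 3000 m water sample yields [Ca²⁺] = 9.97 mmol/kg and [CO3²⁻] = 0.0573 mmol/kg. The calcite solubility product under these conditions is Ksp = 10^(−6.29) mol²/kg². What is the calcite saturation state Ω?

Ksp = 10^(−6.29) = 5.129×10^-7
Ω = [Ca²⁺][CO3²⁻]/Ksp = (9.97×10^-3)(0.0573×10^-3) / 5.129×10^-7 = 1.11

Ω = 1.11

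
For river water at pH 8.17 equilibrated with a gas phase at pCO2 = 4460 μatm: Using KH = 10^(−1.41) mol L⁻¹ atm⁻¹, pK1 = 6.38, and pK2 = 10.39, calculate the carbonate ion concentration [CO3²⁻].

[CO2*] = KH · pCO2 = 10^(−1.41) × 4460×10^-6 = 1.735×10^-4 mol/L
α₀ = 1/(1 + K1/[H⁺] + K1K2/[H⁺]²) = 1/(1 + 10^+1.79 + 10^-0.43) = 0.01587
DIC = [CO2*]/α₀ = 1.735×10^-4 / 0.01587 = 10.94 mmol/L
[CO3²⁻] = α₂·DIC; α₂ = 0.005894, so [CO3²⁻] = 0.005894 × 10.94 = 0.0645 mmol/L

[CO3²⁻] = 0.0645 mmol/L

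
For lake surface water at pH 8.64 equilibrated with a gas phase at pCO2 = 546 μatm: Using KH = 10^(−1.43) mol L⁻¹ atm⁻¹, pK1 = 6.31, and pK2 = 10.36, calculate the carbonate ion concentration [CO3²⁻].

[CO2*] = KH · pCO2 = 10^(−1.43) × 546×10^-6 = 2.029×10^-5 mol/L
α₀ = 1/(1 + K1/[H⁺] + K1K2/[H⁺]²) = 1/(1 + 10^+2.33 + 10^+0.61) = 0.004569
DIC = [CO2*]/α₀ = 2.029×10^-5 / 0.004569 = 4.440 mmol/L
[CO3²⁻] = α₂·DIC; α₂ = 0.01861, so [CO3²⁻] = 0.01861 × 4.440 = 0.0826 mmol/L

[CO3²⁻] = 0.0826 mmol/L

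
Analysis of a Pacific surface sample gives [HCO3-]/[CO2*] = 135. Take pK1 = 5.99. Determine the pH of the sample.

From K1 = [H⁺][HCO3-]/[CO2*]:  pH = pK1 + log₁₀([HCO3-]/[CO2*])
log₁₀(135) = +2.130
pH = 5.99 + (+2.130) = 8.12

pH = 8.12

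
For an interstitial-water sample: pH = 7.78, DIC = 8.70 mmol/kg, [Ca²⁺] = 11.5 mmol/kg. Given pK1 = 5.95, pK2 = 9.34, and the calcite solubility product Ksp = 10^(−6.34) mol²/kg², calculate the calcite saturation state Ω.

Ω = 5.78

α₂ = 1 / (1 + [H⁺]/K2 + [H⁺]²/(K1K2)) = 1 / (1 + 10^+1.56 + 10^-0.27)
   = 1 / (1 + 36.308 + 0.53703) = 1/37.845 = 0.02642
[CO3²⁻] = α₂ × DIC = 0.02642 × 8.70 = 0.2299 mmol/kg
Ksp = 10^(−6.34) = 4.571×10^-7
Ω = [Ca²⁺][CO3²⁻]/Ksp = (11.5×10^-3)(2.299×10^-4) / 4.571×10^-7 = 5.78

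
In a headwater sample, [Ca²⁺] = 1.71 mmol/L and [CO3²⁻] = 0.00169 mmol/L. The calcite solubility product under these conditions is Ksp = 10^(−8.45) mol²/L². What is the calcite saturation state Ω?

Ω = 0.814

Ksp = 10^(−8.45) = 3.548×10^-9
Ω = [Ca²⁺][CO3²⁻]/Ksp = (1.71×10^-3)(0.00169×10^-3) / 3.548×10^-9 = 0.814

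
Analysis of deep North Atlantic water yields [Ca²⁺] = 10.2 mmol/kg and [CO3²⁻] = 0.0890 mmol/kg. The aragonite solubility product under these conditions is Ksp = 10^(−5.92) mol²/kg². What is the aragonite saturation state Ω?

Ksp = 10^(−5.92) = 1.202×10^-6
Ω = [Ca²⁺][CO3²⁻]/Ksp = (10.2×10^-3)(0.0890×10^-3) / 1.202×10^-6 = 0.755

Ω = 0.755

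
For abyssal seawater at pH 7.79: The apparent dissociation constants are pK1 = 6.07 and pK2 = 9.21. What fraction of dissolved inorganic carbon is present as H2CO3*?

α₀ = 1 / (1 + K1/[H⁺] + K1K2/[H⁺]²) = 1 / (1 + 10^+1.72 + 10^+0.30)
   = 1 / (1 + 52.481 + 1.9953) = 1/55.476 = 0.01803

α₀ = 0.0180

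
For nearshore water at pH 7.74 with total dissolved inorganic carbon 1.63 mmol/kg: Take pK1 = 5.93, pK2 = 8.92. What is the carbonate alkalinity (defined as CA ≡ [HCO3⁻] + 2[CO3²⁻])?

CA = 1.71 mmol/kg

CA = [HCO3⁻] + 2[CO3²⁻] = (α₁ + 2α₂)·DIC
At pH 7.74: [H⁺]/K1 = 10^-1.81 = 0.015488, K2/[H⁺] = 10^-1.18 = 0.066069
α₁ = 1/(1 + 0.015488 + 0.066069) = 1/1.0816 = 0.9246; α₂ = α₁·K2/[H⁺] = 0.06109
α₁ + 2α₂ = 1.0468
CA = 1.0468 × 1.63 = 1.71 mmol/kg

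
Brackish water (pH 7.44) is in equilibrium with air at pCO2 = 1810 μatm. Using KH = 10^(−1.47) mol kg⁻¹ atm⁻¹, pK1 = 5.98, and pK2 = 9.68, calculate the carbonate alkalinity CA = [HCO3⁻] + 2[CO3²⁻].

CA = 1.79 mmol/kg

[CO2*] = KH · pCO2 = 10^(−1.47) × 1810×10^-6 = 6.133×10^-5 mol/kg
α₀ = 1/(1 + K1/[H⁺] + K1K2/[H⁺]²) = 1/(1 + 10^+1.46 + 10^-0.78) = 0.03333
DIC = [CO2*]/α₀ = 6.133×10^-5 / 0.03333 = 1.840 mmol/kg
CA = (α₁ + 2α₂)·DIC = (0.9611 + 2×0.005531) × 1.840 = 1.79 mmol/kg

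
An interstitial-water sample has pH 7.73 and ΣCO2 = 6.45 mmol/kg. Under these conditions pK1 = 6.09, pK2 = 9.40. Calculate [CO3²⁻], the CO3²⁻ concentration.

[CO3²⁻] = 0.132 mmol/kg

α₂ = 1 / (1 + [H⁺]/K2 + [H⁺]²/(K1K2)) = 1 / (1 + 10^+1.67 + 10^+0.03)
   = 1 / (1 + 46.774 + 1.0715) = 1/48.845 = 0.02047
[CO3²⁻] = α₂ × DIC = 0.02047 × 6.45 = 0.132 mmol/kg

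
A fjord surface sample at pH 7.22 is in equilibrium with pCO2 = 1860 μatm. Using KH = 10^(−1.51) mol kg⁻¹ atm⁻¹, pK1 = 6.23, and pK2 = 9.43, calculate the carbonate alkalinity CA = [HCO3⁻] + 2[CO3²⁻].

[CO2*] = KH · pCO2 = 10^(−1.51) × 1860×10^-6 = 5.748×10^-5 mol/kg
α₀ = 1/(1 + K1/[H⁺] + K1K2/[H⁺]²) = 1/(1 + 10^+0.99 + 10^-1.22) = 0.09231
DIC = [CO2*]/α₀ = 5.748×10^-5 / 0.09231 = 0.6227 mmol/kg
CA = (α₁ + 2α₂)·DIC = (0.9021 + 2×0.005562) × 0.6227 = 0.569 mmol/kg

CA = 0.569 mmol/kg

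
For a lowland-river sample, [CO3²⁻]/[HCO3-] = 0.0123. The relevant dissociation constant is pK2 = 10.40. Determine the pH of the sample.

pH = 8.49

From K2 = [H⁺][CO3²⁻]/[HCO3-]:  pH = pK2 + log₁₀([CO3²⁻]/[HCO3-])
log₁₀(0.0123) = -1.910
pH = 10.40 + (-1.910) = 8.49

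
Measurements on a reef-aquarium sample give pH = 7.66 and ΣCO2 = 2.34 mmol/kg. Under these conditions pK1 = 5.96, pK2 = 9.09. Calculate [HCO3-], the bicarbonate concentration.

[HCO3⁻] = 2.21 mmol/kg

α₁ = 1 / (1 + [H⁺]/K1 + K2/[H⁺]) = 1 / (1 + 10^-1.70 + 10^-1.43)
   = 1 / (1 + 0.019953 + 0.037154) = 1/1.0571 = 0.9460
[HCO3⁻] = α₁ × DIC = 0.9460 × 2.34 = 2.21 mmol/kg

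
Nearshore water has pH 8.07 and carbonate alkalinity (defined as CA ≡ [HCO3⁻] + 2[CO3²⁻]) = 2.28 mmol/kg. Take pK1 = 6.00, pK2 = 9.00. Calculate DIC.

CA = [HCO3⁻] + 2[CO3²⁻] = (α₁ + 2α₂)·DIC
At pH 8.07: [H⁺]/K1 = 10^-2.07 = 0.0085114, K2/[H⁺] = 10^-0.93 = 0.11749
α₁ = 1/(1 + 0.0085114 + 0.11749) = 1/1.1260 = 0.8881; α₂ = α₁·K2/[H⁺] = 0.1043
α₁ + 2α₂ = 1.0968
DIC = CA / (α₁ + 2α₂) = 2.28 / 1.0968 = 2.08 mmol/kg

DIC = 2.08 mmol/kg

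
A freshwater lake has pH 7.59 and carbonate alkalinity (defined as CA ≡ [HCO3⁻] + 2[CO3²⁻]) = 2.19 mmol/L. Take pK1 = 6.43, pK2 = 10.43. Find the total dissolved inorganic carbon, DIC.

DIC = 2.34 mmol/L

CA = [HCO3⁻] + 2[CO3²⁻] = (α₁ + 2α₂)·DIC
At pH 7.59: [H⁺]/K1 = 10^-1.16 = 0.069183, K2/[H⁺] = 10^-2.84 = 0.0014454
α₁ = 1/(1 + 0.069183 + 0.0014454) = 1/1.0706 = 0.9340; α₂ = α₁·K2/[H⁺] = 0.001350
α₁ + 2α₂ = 0.9367
DIC = CA / (α₁ + 2α₂) = 2.19 / 0.9367 = 2.34 mmol/L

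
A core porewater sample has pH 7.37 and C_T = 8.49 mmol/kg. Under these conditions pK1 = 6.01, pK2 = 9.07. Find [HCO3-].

α₁ = 1 / (1 + [H⁺]/K1 + K2/[H⁺]) = 1 / (1 + 10^-1.36 + 10^-1.70)
   = 1 / (1 + 0.043652 + 0.019953) = 1/1.0636 = 0.9402
[HCO3⁻] = α₁ × DIC = 0.9402 × 8.49 = 7.98 mmol/kg

[HCO3⁻] = 7.98 mmol/kg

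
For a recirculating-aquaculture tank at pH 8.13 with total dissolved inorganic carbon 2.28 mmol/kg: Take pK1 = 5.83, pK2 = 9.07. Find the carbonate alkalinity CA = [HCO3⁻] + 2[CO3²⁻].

CA = [HCO3⁻] + 2[CO3²⁻] = (α₁ + 2α₂)·DIC
At pH 8.13: [H⁺]/K1 = 10^-2.30 = 0.0050119, K2/[H⁺] = 10^-0.94 = 0.11482
α₁ = 1/(1 + 0.0050119 + 0.11482) = 1/1.1198 = 0.8930; α₂ = α₁·K2/[H⁺] = 0.1025
α₁ + 2α₂ = 1.0981
CA = 1.0981 × 2.28 = 2.50 mmol/kg

CA = 2.50 mmol/kg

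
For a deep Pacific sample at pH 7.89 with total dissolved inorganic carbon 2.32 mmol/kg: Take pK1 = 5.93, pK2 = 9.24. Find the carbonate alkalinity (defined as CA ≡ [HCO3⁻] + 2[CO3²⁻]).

CA = [HCO3⁻] + 2[CO3²⁻] = (α₁ + 2α₂)·DIC
At pH 7.89: [H⁺]/K1 = 10^-1.96 = 0.010965, K2/[H⁺] = 10^-1.35 = 0.044668
α₁ = 1/(1 + 0.010965 + 0.044668) = 1/1.0556 = 0.9473; α₂ = α₁·K2/[H⁺] = 0.04231
α₁ + 2α₂ = 1.0319
CA = 1.0319 × 2.32 = 2.39 mmol/kg

CA = 2.39 mmol/kg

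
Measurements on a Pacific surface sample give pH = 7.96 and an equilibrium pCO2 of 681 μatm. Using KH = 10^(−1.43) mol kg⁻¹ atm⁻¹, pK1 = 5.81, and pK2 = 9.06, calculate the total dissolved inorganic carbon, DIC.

DIC = 3.88 mmol/kg

[CO2*] = KH · pCO2 = 10^(−1.43) × 681×10^-6 = 2.530×10^-5 mol/kg
α₀ = 1/(1 + K1/[H⁺] + K1K2/[H⁺]²) = 1/(1 + 10^+2.15 + 10^+1.05) = 0.006516
DIC = [CO2*]/α₀ = 2.530×10^-5 / 0.006516 = 3.88 mmol/kg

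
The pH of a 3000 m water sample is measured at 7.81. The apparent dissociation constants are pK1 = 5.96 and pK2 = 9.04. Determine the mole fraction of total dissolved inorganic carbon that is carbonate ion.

α₂ = 1 / (1 + [H⁺]/K2 + [H⁺]²/(K1K2)) = 1 / (1 + 10^+1.23 + 10^-0.62)
   = 1 / (1 + 16.982 + 0.23988) = 1/18.222 = 0.05488

α₂ = 0.0549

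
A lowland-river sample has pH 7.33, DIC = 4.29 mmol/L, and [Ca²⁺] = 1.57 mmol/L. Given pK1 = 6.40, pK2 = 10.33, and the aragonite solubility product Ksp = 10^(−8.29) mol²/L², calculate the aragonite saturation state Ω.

Ω = 1.17

α₂ = 1 / (1 + [H⁺]/K2 + [H⁺]²/(K1K2)) = 1 / (1 + 10^+3.00 + 10^+2.07)
   = 1 / (1 + 1000.0 + 117.49) = 1/1118.5 = 0.0008941
[CO3²⁻] = α₂ × DIC = 0.0008941 × 4.29 = 0.003836 mmol/L = 3.836 μmol/L
Ksp = 10^(−8.29) = 5.129×10^-9
Ω = [Ca²⁺][CO3²⁻]/Ksp = (1.57×10^-3)(3.836×10^-6) / 5.129×10^-9 = 1.17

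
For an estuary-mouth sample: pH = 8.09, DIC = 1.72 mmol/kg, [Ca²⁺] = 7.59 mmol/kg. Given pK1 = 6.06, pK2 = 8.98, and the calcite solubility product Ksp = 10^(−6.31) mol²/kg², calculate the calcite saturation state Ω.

α₂ = 1 / (1 + [H⁺]/K2 + [H⁺]²/(K1K2)) = 1 / (1 + 10^+0.89 + 10^-1.14)
   = 1 / (1 + 7.7625 + 0.072444) = 1/8.8349 = 0.1132
[CO3²⁻] = α₂ × DIC = 0.1132 × 1.72 = 0.1947 mmol/kg
Ksp = 10^(−6.31) = 4.898×10^-7
Ω = [Ca²⁺][CO3²⁻]/Ksp = (7.59×10^-3)(1.947×10^-4) / 4.898×10^-7 = 3.02

Ω = 3.02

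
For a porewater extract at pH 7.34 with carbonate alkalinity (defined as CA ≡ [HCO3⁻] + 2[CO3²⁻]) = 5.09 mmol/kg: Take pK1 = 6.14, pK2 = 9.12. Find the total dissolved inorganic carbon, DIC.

CA = [HCO3⁻] + 2[CO3²⁻] = (α₁ + 2α₂)·DIC
At pH 7.34: [H⁺]/K1 = 10^-1.20 = 0.063096, K2/[H⁺] = 10^-1.78 = 0.016596
α₁ = 1/(1 + 0.063096 + 0.016596) = 1/1.0797 = 0.9262; α₂ = α₁·K2/[H⁺] = 0.01537
α₁ + 2α₂ = 0.9569
DIC = CA / (α₁ + 2α₂) = 5.09 / 0.9569 = 5.32 mmol/kg

DIC = 5.32 mmol/kg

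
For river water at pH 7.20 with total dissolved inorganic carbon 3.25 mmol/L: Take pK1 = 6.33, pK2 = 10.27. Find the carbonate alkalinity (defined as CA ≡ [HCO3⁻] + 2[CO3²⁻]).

CA = [HCO3⁻] + 2[CO3²⁻] = (α₁ + 2α₂)·DIC
At pH 7.20: [H⁺]/K1 = 10^-0.87 = 0.13490, K2/[H⁺] = 10^-3.07 = 0.00085114
α₁ = 1/(1 + 0.13490 + 0.00085114) = 1/1.1357 = 0.8805; α₂ = α₁·K2/[H⁺] = 0.0007494
α₁ + 2α₂ = 0.8820
CA = 0.8820 × 3.25 = 2.87 mmol/L

CA = 2.87 mmol/L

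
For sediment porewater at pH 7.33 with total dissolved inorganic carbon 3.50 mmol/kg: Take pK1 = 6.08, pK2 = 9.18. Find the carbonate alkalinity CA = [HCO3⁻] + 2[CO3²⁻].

CA = 3.36 mmol/kg

CA = [HCO3⁻] + 2[CO3²⁻] = (α₁ + 2α₂)·DIC
At pH 7.33: [H⁺]/K1 = 10^-1.25 = 0.056234, K2/[H⁺] = 10^-1.85 = 0.014125
α₁ = 1/(1 + 0.056234 + 0.014125) = 1/1.0704 = 0.9343; α₂ = α₁·K2/[H⁺] = 0.01320
α₁ + 2α₂ = 0.9607
CA = 0.9607 × 3.50 = 3.36 mmol/kg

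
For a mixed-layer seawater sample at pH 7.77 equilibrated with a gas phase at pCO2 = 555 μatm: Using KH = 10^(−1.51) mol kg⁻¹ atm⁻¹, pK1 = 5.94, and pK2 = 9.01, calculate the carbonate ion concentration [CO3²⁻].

[CO3²⁻] = 0.0667 mmol/kg

[CO2*] = KH · pCO2 = 10^(−1.51) × 555×10^-6 = 1.715×10^-5 mol/kg
α₀ = 1/(1 + K1/[H⁺] + K1K2/[H⁺]²) = 1/(1 + 10^+1.83 + 10^+0.59) = 0.01379
DIC = [CO2*]/α₀ = 1.715×10^-5 / 0.01379 = 1.243 mmol/kg
[CO3²⁻] = α₂·DIC; α₂ = 0.05366, so [CO3²⁻] = 0.05366 × 1.243 = 0.0667 mmol/kg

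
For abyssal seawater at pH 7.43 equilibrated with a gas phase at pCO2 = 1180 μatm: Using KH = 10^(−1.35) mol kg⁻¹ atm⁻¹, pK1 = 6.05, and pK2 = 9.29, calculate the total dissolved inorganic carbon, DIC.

[CO2*] = KH · pCO2 = 10^(−1.35) × 1180×10^-6 = 5.271×10^-5 mol/kg
α₀ = 1/(1 + K1/[H⁺] + K1K2/[H⁺]²) = 1/(1 + 10^+1.38 + 10^-0.48) = 0.03950
DIC = [CO2*]/α₀ = 5.271×10^-5 / 0.03950 = 1.33 mmol/kg

DIC = 1.33 mmol/kg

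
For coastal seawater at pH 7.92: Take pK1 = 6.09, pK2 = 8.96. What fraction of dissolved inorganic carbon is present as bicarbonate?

α₁ = 0.904

α₁ = 1 / (1 + [H⁺]/K1 + K2/[H⁺]) = 1 / (1 + 10^-1.83 + 10^-1.04)
   = 1 / (1 + 0.014791 + 0.091201) = 1/1.1060 = 0.9042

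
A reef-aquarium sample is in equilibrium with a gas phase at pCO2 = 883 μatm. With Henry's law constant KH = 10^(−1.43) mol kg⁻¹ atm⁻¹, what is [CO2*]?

KH = 10^(−1.43) = 3.715×10^-2 mol kg⁻¹ atm⁻¹
[CO2*] = KH · pCO2 = 3.715×10^-2 × 883×10^-6 atm = 3.28×10^-5 mol/kg

[CO2*] = 32.8 μmol/kg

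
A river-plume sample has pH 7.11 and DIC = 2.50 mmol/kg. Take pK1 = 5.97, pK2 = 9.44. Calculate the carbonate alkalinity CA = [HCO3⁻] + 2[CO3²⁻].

CA = [HCO3⁻] + 2[CO3²⁻] = (α₁ + 2α₂)·DIC
At pH 7.11: [H⁺]/K1 = 10^-1.14 = 0.072444, K2/[H⁺] = 10^-2.33 = 0.0046774
α₁ = 1/(1 + 0.072444 + 0.0046774) = 1/1.0771 = 0.9284; α₂ = α₁·K2/[H⁺] = 0.004342
α₁ + 2α₂ = 0.9371
CA = 0.9371 × 2.50 = 2.34 mmol/kg

CA = 2.34 mmol/kg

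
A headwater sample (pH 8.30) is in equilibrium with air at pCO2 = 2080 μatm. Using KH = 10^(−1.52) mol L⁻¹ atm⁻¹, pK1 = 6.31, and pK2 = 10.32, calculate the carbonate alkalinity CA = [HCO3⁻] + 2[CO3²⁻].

[CO2*] = KH · pCO2 = 10^(−1.52) × 2080×10^-6 = 6.281×10^-5 mol/L
α₀ = 1/(1 + K1/[H⁺] + K1K2/[H⁺]²) = 1/(1 + 10^+1.99 + 10^-0.03) = 0.01003
DIC = [CO2*]/α₀ = 6.281×10^-5 / 0.01003 = 6.260 mmol/L
CA = (α₁ + 2α₂)·DIC = (0.9806 + 2×0.009365) × 6.260 = 6.26 mmol/L

CA = 6.26 mmol/L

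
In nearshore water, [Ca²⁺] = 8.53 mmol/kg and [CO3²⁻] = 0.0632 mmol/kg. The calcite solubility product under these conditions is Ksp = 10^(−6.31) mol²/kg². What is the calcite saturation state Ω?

Ω = 1.10

Ksp = 10^(−6.31) = 4.898×10^-7
Ω = [Ca²⁺][CO3²⁻]/Ksp = (8.53×10^-3)(0.0632×10^-3) / 4.898×10^-7 = 1.10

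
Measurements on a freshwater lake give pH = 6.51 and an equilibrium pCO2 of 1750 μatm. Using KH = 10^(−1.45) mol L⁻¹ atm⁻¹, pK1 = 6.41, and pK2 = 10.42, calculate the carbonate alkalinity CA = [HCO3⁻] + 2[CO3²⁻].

CA = 0.0782 mmol/L

[CO2*] = KH · pCO2 = 10^(−1.45) × 1750×10^-6 = 6.209×10^-5 mol/L
α₀ = 1/(1 + K1/[H⁺] + K1K2/[H⁺]²) = 1/(1 + 10^+0.10 + 10^-3.81) = 0.4427
DIC = [CO2*]/α₀ = 6.209×10^-5 / 0.4427 = 0.1403 mmol/L
CA = (α₁ + 2α₂)·DIC = (0.5573 + 2×6.856×10^-5) × 0.1403 = 0.0782 mmol/L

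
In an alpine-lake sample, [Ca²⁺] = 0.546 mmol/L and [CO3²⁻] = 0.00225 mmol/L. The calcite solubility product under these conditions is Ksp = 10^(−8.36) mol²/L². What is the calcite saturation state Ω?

Ω = 0.281

Ksp = 10^(−8.36) = 4.365×10^-9
Ω = [Ca²⁺][CO3²⁻]/Ksp = (0.546×10^-3)(0.00225×10^-3) / 4.365×10^-9 = 0.281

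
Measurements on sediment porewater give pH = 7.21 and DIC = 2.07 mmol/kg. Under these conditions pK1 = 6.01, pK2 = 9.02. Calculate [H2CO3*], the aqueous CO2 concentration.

[CO2*] = 0.121 mmol/kg

α₀ = 1 / (1 + K1/[H⁺] + K1K2/[H⁺]²) = 1 / (1 + 10^+1.20 + 10^-0.61)
   = 1 / (1 + 15.849 + 0.24547) = 1/17.094 = 0.05850
[CO2*] = α₀ × DIC = 0.05850 × 2.07 = 0.121 mmol/kg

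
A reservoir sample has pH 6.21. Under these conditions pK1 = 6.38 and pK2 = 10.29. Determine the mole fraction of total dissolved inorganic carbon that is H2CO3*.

α₀ = 1 / (1 + K1/[H⁺] + K1K2/[H⁺]²) = 1 / (1 + 10^-0.17 + 10^-4.25)
   = 1 / (1 + 0.67608 + 5.6234×10^-5) = 1/1.6761 = 0.5966

α₀ = 0.597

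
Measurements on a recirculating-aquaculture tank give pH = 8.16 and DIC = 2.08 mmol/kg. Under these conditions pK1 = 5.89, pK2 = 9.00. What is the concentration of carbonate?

α₂ = 1 / (1 + [H⁺]/K2 + [H⁺]²/(K1K2)) = 1 / (1 + 10^+0.84 + 10^-1.43)
   = 1 / (1 + 6.9183 + 0.037154) = 1/7.9555 = 0.1257
[CO3²⁻] = α₂ × DIC = 0.1257 × 2.08 = 0.261 mmol/kg

[CO3²⁻] = 0.261 mmol/kg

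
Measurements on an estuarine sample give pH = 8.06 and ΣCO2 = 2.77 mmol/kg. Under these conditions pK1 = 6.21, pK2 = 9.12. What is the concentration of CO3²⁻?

[CO3²⁻] = 0.219 mmol/kg

α₂ = 1 / (1 + [H⁺]/K2 + [H⁺]²/(K1K2)) = 1 / (1 + 10^+1.06 + 10^-0.79)
   = 1 / (1 + 11.482 + 0.16218) = 1/12.644 = 0.07909
[CO3²⁻] = α₂ × DIC = 0.07909 × 2.77 = 0.219 mmol/kg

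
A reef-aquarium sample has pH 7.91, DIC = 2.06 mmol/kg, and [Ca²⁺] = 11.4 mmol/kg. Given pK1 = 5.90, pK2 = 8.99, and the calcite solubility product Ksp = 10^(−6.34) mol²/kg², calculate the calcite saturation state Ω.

α₂ = 1 / (1 + [H⁺]/K2 + [H⁺]²/(K1K2)) = 1 / (1 + 10^+1.08 + 10^-0.93)
   = 1 / (1 + 12.023 + 0.11749) = 1/13.140 = 0.07610
[CO3²⁻] = α₂ × DIC = 0.07610 × 2.06 = 0.1568 mmol/kg
Ksp = 10^(−6.34) = 4.571×10^-7
Ω = [Ca²⁺][CO3²⁻]/Ksp = (11.4×10^-3)(1.568×10^-4) / 4.571×10^-7 = 3.91

Ω = 3.91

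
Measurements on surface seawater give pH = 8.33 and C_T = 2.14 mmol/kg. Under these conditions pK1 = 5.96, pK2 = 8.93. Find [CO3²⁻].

[CO3²⁻] = 0.428 mmol/kg

α₂ = 1 / (1 + [H⁺]/K2 + [H⁺]²/(K1K2)) = 1 / (1 + 10^+0.60 + 10^-1.77)
   = 1 / (1 + 3.9811 + 0.016982) = 1/4.9981 = 0.2001
[CO3²⁻] = α₂ × DIC = 0.2001 × 2.14 = 0.428 mmol/kg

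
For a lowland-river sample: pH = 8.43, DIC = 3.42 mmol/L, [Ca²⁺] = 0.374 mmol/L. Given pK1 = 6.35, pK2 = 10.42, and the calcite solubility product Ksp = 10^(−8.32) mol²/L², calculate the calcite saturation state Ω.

α₂ = 1 / (1 + [H⁺]/K2 + [H⁺]²/(K1K2)) = 1 / (1 + 10^+1.99 + 10^-0.09)
   = 1 / (1 + 97.724 + 0.81283) = 1/99.537 = 0.01005
[CO3²⁻] = α₂ × DIC = 0.01005 × 3.42 = 0.03436 mmol/L
Ksp = 10^(−8.32) = 4.786×10^-9
Ω = [Ca²⁺][CO3²⁻]/Ksp = (0.374×10^-3)(3.436×10^-5) / 4.786×10^-9 = 2.68

Ω = 2.68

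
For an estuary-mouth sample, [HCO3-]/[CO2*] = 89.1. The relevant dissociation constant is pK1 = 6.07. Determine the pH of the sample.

From K1 = [H⁺][HCO3-]/[CO2*]:  pH = pK1 + log₁₀([HCO3-]/[CO2*])
log₁₀(89.1) = +1.950
pH = 6.07 + (+1.950) = 8.02

pH = 8.02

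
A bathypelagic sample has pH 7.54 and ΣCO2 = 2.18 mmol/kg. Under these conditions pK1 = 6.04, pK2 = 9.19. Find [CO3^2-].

α₂ = 1 / (1 + [H⁺]/K2 + [H⁺]²/(K1K2)) = 1 / (1 + 10^+1.65 + 10^+0.15)
   = 1 / (1 + 44.668 + 1.4125) = 1/47.081 = 0.02124
[CO3²⁻] = α₂ × DIC = 0.02124 × 2.18 = 0.0463 mmol/kg

[CO3²⁻] = 0.0463 mmol/kg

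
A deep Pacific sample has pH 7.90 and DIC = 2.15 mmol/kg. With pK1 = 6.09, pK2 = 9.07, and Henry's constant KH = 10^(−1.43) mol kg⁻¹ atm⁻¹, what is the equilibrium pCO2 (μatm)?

pCO2 = 828 μatm

α₀ = 1 / (1 + K1/[H⁺] + K1K2/[H⁺]²) = 1 / (1 + 10^+1.81 + 10^+0.64)
   = 1 / (1 + 64.565 + 4.3652) = 1/69.931 = 0.01430
[CO2*] = α₀ × DIC = 0.01430 × 2.15 = 0.03074 mmol/kg
pCO2 = [CO2*]/KH = 3.074×10^-5 / 3.715×10^-2 = 828 μatm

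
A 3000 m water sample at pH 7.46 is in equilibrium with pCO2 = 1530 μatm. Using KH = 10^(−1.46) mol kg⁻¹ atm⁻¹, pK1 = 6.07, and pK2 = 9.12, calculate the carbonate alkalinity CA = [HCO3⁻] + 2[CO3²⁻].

CA = 1.36 mmol/kg

[CO2*] = KH · pCO2 = 10^(−1.46) × 1530×10^-6 = 5.305×10^-5 mol/kg
α₀ = 1/(1 + K1/[H⁺] + K1K2/[H⁺]²) = 1/(1 + 10^+1.39 + 10^-0.27) = 0.03834
DIC = [CO2*]/α₀ = 5.305×10^-5 / 0.03834 = 1.384 mmol/kg
CA = (α₁ + 2α₂)·DIC = (0.9411 + 2×0.02059) × 1.384 = 1.36 mmol/kg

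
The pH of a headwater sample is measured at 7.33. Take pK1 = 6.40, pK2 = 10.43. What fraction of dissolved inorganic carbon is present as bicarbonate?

α₁ = 0.894

α₁ = 1 / (1 + [H⁺]/K1 + K2/[H⁺]) = 1 / (1 + 10^-0.93 + 10^-3.10)
   = 1 / (1 + 0.11749 + 0.00079433) = 1/1.1183 = 0.8942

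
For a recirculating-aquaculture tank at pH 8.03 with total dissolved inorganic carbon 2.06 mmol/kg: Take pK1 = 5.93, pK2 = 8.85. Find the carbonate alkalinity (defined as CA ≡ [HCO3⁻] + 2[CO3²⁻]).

CA = 2.31 mmol/kg

CA = [HCO3⁻] + 2[CO3²⁻] = (α₁ + 2α₂)·DIC
At pH 8.03: [H⁺]/K1 = 10^-2.10 = 0.0079433, K2/[H⁺] = 10^-0.82 = 0.15136
α₁ = 1/(1 + 0.0079433 + 0.15136) = 1/1.1593 = 0.8626; α₂ = α₁·K2/[H⁺] = 0.1306
α₁ + 2α₂ = 1.1237
CA = 1.1237 × 2.06 = 2.31 mmol/kg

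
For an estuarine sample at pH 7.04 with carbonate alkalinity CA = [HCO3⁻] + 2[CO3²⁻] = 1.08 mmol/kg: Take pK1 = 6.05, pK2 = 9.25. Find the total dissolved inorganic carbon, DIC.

CA = [HCO3⁻] + 2[CO3²⁻] = (α₁ + 2α₂)·DIC
At pH 7.04: [H⁺]/K1 = 10^-0.99 = 0.10233, K2/[H⁺] = 10^-2.21 = 0.0061660
α₁ = 1/(1 + 0.10233 + 0.0061660) = 1/1.1085 = 0.9021; α₂ = α₁·K2/[H⁺] = 0.005562
α₁ + 2α₂ = 0.9132
DIC = CA / (α₁ + 2α₂) = 1.08 / 0.9132 = 1.18 mmol/kg

DIC = 1.18 mmol/kg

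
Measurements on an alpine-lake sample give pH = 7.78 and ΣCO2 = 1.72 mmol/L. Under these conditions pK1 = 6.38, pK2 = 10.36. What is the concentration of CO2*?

α₀ = 1 / (1 + K1/[H⁺] + K1K2/[H⁺]²) = 1 / (1 + 10^+1.40 + 10^-1.18)
   = 1 / (1 + 25.119 + 0.066069) = 1/26.185 = 0.03819
[CO2*] = α₀ × DIC = 0.03819 × 1.72 = 0.0657 mmol/L

[CO2*] = 0.0657 mmol/L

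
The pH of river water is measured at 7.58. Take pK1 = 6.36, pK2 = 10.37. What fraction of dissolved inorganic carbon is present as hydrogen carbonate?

α₁ = 1 / (1 + [H⁺]/K1 + K2/[H⁺]) = 1 / (1 + 10^-1.22 + 10^-2.79)
   = 1 / (1 + 0.060256 + 0.0016218) = 1/1.0619 = 0.9417

α₁ = 0.942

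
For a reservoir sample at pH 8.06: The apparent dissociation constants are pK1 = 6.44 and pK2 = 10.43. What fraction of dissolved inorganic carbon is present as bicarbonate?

α₁ = 0.973

α₁ = 1 / (1 + [H⁺]/K1 + K2/[H⁺]) = 1 / (1 + 10^-1.62 + 10^-2.37)
   = 1 / (1 + 0.023988 + 0.0042658) = 1/1.0283 = 0.9725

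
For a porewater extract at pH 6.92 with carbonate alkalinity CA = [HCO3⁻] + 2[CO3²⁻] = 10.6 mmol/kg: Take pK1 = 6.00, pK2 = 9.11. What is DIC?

DIC = 11.8 mmol/kg

CA = [HCO3⁻] + 2[CO3²⁻] = (α₁ + 2α₂)·DIC
At pH 6.92: [H⁺]/K1 = 10^-0.92 = 0.12023, K2/[H⁺] = 10^-2.19 = 0.0064565
α₁ = 1/(1 + 0.12023 + 0.0064565) = 1/1.1267 = 0.8876; α₂ = α₁·K2/[H⁺] = 0.005731
α₁ + 2α₂ = 0.8990
DIC = CA / (α₁ + 2α₂) = 10.6 / 0.8990 = 11.8 mmol/kg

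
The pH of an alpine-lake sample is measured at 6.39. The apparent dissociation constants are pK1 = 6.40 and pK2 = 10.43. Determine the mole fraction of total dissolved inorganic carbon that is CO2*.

α₀ = 1 / (1 + K1/[H⁺] + K1K2/[H⁺]²) = 1 / (1 + 10^-0.01 + 10^-4.05)
   = 1 / (1 + 0.97724 + 8.9125×10^-5) = 1/1.9773 = 0.5057

α₀ = 0.506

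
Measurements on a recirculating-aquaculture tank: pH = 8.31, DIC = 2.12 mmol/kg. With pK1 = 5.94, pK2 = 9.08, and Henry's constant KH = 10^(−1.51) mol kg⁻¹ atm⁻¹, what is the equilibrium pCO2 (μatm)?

α₀ = 1 / (1 + K1/[H⁺] + K1K2/[H⁺]²) = 1 / (1 + 10^+2.37 + 10^+1.60)
   = 1 / (1 + 234.42 + 39.811) = 1/275.23 = 0.003633
[CO2*] = α₀ × DIC = 0.003633 × 2.12 = 0.007703 mmol/kg = 7.703 μmol/kg
pCO2 = [CO2*]/KH = 7.703×10^-6 / 3.090×10^-2 = 249 μatm

pCO2 = 249 μatm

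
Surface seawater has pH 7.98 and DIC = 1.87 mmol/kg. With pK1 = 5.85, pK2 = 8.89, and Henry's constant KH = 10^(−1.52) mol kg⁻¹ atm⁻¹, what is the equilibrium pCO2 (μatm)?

α₀ = 1 / (1 + K1/[H⁺] + K1K2/[H⁺]²) = 1 / (1 + 10^+2.13 + 10^+1.22)
   = 1 / (1 + 134.90 + 16.596) = 1/152.49 = 0.006558
[CO2*] = α₀ × DIC = 0.006558 × 1.87 = 0.01226 mmol/kg = 12.26 μmol/kg
pCO2 = [CO2*]/KH = 1.226×10^-5 / 3.020×10^-2 = 406 μatm

pCO2 = 406 μatm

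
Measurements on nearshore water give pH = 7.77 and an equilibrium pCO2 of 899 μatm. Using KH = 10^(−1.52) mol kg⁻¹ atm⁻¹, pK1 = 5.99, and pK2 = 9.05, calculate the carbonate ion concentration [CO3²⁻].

[CO3²⁻] = 0.0859 mmol/kg

[CO2*] = KH · pCO2 = 10^(−1.52) × 899×10^-6 = 2.715×10^-5 mol/kg
α₀ = 1/(1 + K1/[H⁺] + K1K2/[H⁺]²) = 1/(1 + 10^+1.78 + 10^+0.50) = 0.01552
DIC = [CO2*]/α₀ = 2.715×10^-5 / 0.01552 = 1.749 mmol/kg
[CO3²⁻] = α₂·DIC; α₂ = 0.04909, so [CO3²⁻] = 0.04909 × 1.749 = 0.0859 mmol/kg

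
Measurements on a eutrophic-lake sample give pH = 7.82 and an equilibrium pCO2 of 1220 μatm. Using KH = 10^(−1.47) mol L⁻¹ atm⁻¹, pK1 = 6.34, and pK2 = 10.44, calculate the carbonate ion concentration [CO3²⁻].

[CO2*] = KH · pCO2 = 10^(−1.47) × 1220×10^-6 = 4.134×10^-5 mol/L
α₀ = 1/(1 + K1/[H⁺] + K1K2/[H⁺]²) = 1/(1 + 10^+1.48 + 10^-1.14) = 0.03198
DIC = [CO2*]/α₀ = 4.134×10^-5 / 0.03198 = 1.293 mmol/L
[CO3²⁻] = α₂·DIC; α₂ = 0.002317, so [CO3²⁻] = 0.002317 × 1.293 = 0.00299 mmol/L = 2.99 μmol/L

[CO3²⁻] = 2.99 μmol/L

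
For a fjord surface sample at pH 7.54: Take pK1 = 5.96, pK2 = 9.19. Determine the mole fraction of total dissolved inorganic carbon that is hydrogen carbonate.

α₁ = 0.954

α₁ = 1 / (1 + [H⁺]/K1 + K2/[H⁺]) = 1 / (1 + 10^-1.58 + 10^-1.65)
   = 1 / (1 + 0.026303 + 0.022387) = 1/1.0487 = 0.9536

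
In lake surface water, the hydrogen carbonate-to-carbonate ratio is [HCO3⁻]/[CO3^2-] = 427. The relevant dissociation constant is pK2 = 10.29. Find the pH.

From K2 = [H⁺][CO3^2-]/[HCO3⁻]:  pH = pK2 − log₁₀([HCO3⁻]/[CO3^2-])
log₁₀(427) = +2.630
pH = 10.29 − (+2.630) = 7.66

pH = 7.66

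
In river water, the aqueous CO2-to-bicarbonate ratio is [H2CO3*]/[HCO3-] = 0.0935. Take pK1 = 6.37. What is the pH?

From K1 = [H⁺][HCO3-]/[H2CO3*]:  pH = pK1 − log₁₀([H2CO3*]/[HCO3-])
log₁₀(0.0935) = -1.029
pH = 6.37 − (-1.029) = 7.40

pH = 7.40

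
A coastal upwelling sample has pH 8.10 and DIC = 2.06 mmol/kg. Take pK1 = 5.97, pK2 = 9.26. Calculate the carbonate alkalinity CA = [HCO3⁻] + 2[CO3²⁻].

CA = 2.18 mmol/kg

CA = [HCO3⁻] + 2[CO3²⁻] = (α₁ + 2α₂)·DIC
At pH 8.10: [H⁺]/K1 = 10^-2.13 = 0.0074131, K2/[H⁺] = 10^-1.16 = 0.069183
α₁ = 1/(1 + 0.0074131 + 0.069183) = 1/1.0766 = 0.9289; α₂ = α₁·K2/[H⁺] = 0.06426
α₁ + 2α₂ = 1.0574
CA = 1.0574 × 2.06 = 2.18 mmol/kg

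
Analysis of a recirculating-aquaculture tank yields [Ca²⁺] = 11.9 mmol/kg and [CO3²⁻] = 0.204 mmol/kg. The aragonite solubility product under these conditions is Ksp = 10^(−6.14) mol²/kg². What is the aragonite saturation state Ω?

Ksp = 10^(−6.14) = 7.244×10^-7
Ω = [Ca²⁺][CO3²⁻]/Ksp = (11.9×10^-3)(0.204×10^-3) / 7.244×10^-7 = 3.35

Ω = 3.35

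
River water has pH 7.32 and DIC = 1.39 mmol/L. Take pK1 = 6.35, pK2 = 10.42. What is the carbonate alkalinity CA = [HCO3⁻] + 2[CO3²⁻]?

CA = [HCO3⁻] + 2[CO3²⁻] = (α₁ + 2α₂)·DIC
At pH 7.32: [H⁺]/K1 = 10^-0.97 = 0.10715, K2/[H⁺] = 10^-3.10 = 0.00079433
α₁ = 1/(1 + 0.10715 + 0.00079433) = 1/1.1079 = 0.9026; α₂ = α₁·K2/[H⁺] = 0.0007169
α₁ + 2α₂ = 0.9040
CA = 0.9040 × 1.39 = 1.26 mmol/L

CA = 1.26 mmol/L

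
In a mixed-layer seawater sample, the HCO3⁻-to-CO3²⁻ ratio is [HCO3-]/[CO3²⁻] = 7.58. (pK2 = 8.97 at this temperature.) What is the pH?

pH = 8.09

From K2 = [H⁺][CO3²⁻]/[HCO3-]:  pH = pK2 − log₁₀([HCO3-]/[CO3²⁻])
log₁₀(7.58) = +0.880
pH = 8.97 − (+0.880) = 8.09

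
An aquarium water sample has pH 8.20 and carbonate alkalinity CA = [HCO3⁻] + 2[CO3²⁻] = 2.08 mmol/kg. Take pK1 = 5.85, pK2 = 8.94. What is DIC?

DIC = 1.81 mmol/kg

CA = [HCO3⁻] + 2[CO3²⁻] = (α₁ + 2α₂)·DIC
At pH 8.20: [H⁺]/K1 = 10^-2.35 = 0.0044668, K2/[H⁺] = 10^-0.74 = 0.18197
α₁ = 1/(1 + 0.0044668 + 0.18197) = 1/1.1864 = 0.8429; α₂ = α₁·K2/[H⁺] = 0.1534
α₁ + 2α₂ = 1.1496
DIC = CA / (α₁ + 2α₂) = 2.08 / 1.1496 = 1.81 mmol/kg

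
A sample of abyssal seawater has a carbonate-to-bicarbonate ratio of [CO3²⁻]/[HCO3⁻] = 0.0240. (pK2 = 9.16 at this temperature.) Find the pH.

pH = 7.54

From K2 = [H⁺][CO3²⁻]/[HCO3⁻]:  pH = pK2 + log₁₀([CO3²⁻]/[HCO3⁻])
log₁₀(0.0240) = -1.620
pH = 9.16 + (-1.620) = 7.54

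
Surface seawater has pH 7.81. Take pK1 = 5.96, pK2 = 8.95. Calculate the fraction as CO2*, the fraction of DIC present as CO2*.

α₀ = 0.0130

α₀ = 1 / (1 + K1/[H⁺] + K1K2/[H⁺]²) = 1 / (1 + 10^+1.85 + 10^+0.71)
   = 1 / (1 + 70.795 + 5.1286) = 1/76.923 = 0.01300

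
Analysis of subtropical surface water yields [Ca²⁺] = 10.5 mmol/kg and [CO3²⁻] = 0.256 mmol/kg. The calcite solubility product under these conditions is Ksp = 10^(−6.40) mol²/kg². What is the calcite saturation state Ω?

Ksp = 10^(−6.40) = 3.981×10^-7
Ω = [Ca²⁺][CO3²⁻]/Ksp = (10.5×10^-3)(0.256×10^-3) / 3.981×10^-7 = 6.75

Ω = 6.75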